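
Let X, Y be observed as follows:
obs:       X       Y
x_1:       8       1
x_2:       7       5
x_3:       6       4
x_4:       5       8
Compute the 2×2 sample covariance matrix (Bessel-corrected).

Step 1 — column means:
  mean(X) = (8 + 7 + 6 + 5) / 4 = 26/4 = 6.5
  mean(Y) = (1 + 5 + 4 + 8) / 4 = 18/4 = 4.5

Step 2 — sample covariance S[i,j] = (1/(n-1)) · Σ_k (x_{k,i} - mean_i) · (x_{k,j} - mean_j), with n-1 = 3.
  S[X,X] = ((1.5)·(1.5) + (0.5)·(0.5) + (-0.5)·(-0.5) + (-1.5)·(-1.5)) / 3 = 5/3 = 1.6667
  S[X,Y] = ((1.5)·(-3.5) + (0.5)·(0.5) + (-0.5)·(-0.5) + (-1.5)·(3.5)) / 3 = -10/3 = -3.3333
  S[Y,Y] = ((-3.5)·(-3.5) + (0.5)·(0.5) + (-0.5)·(-0.5) + (3.5)·(3.5)) / 3 = 25/3 = 8.3333

S is symmetric (S[j,i] = S[i,j]). Assembling:

S = [[1.6667, -3.3333],
 [-3.3333, 8.3333]]


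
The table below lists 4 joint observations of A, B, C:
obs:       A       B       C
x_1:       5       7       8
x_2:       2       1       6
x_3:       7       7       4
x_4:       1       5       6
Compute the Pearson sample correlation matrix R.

Step 1 — column means:
  mean(A) = (5 + 2 + 7 + 1) / 4 = 15/4 = 3.75
  mean(B) = (7 + 1 + 7 + 5) / 4 = 20/4 = 5
  mean(C) = (8 + 6 + 4 + 6) / 4 = 24/4 = 6

Step 2 — sample variances and covariances s[i,j] = (1/(n-1)) · Σ_k (x_{k,i} - mean_i) · (x_{k,j} - mean_j), with n-1 = 3:
  s[A,A] = ((1.25)·(1.25) + (-1.75)·(-1.75) + (3.25)·(3.25) + (-2.75)·(-2.75)) / 3 = 22.75/3 = 7.5833
  s[A,B] = ((1.25)·(2) + (-1.75)·(-4) + (3.25)·(2) + (-2.75)·(0)) / 3 = 16/3 = 5.3333
  s[A,C] = ((1.25)·(2) + (-1.75)·(0) + (3.25)·(-2) + (-2.75)·(0)) / 3 = -4/3 = -1.3333
  s[B,B] = ((2)·(2) + (-4)·(-4) + (2)·(2) + (0)·(0)) / 3 = 24/3 = 8
  s[B,C] = ((2)·(2) + (-4)·(0) + (2)·(-2) + (0)·(0)) / 3 = 0/3 = 0
  s[C,C] = ((2)·(2) + (0)·(0) + (-2)·(-2) + (0)·(0)) / 3 = 8/3 = 2.6667
  Sample standard deviations s_i = √(s[i,i]):
  s(A) = √(7.5833) = 2.7538
  s(B) = √(8) = 2.8284
  s(C) = √(2.6667) = 1.633

Step 3 — r_{ij} = s_{ij} / (s_i · s_j):
  r[A,A] = 1 (diagonal).
  r[A,B] = 5.3333 / (2.7538 · 2.8284) = 5.3333 / 7.7889 = 0.6847
  r[A,C] = -1.3333 / (2.7538 · 1.633) = -1.3333 / 4.4969 = -0.2965
  r[B,B] = 1 (diagonal).
  r[B,C] = 0 / (2.8284 · 1.633) = 0 / 4.6188 = 0
  r[C,C] = 1 (diagonal).

R is symmetric with unit diagonal. Assembling:

R = [[1, 0.6847, -0.2965],
 [0.6847, 1, 0],
 [-0.2965, 0, 1]]


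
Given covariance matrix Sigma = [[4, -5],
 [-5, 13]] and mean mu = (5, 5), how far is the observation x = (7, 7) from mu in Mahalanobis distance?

Step 1 — centre the observation: (x - mu) = (2, 2).

Step 2 — invert Sigma. det(Sigma) = 4·13 - (-5)² = 27.
  Sigma^{-1} = (1/det) · [[d, -b], [-b, a]] = [[0.4815, 0.1852],
 [0.1852, 0.1481]].

Step 3 — form the quadratic (x - mu)^T · Sigma^{-1} · (x - mu):
  Sigma^{-1} · (x - mu) = (1.3333, 0.6667).
  (x - mu)^T · [Sigma^{-1} · (x - mu)] = (2)·(1.3333) + (2)·(0.6667) = 4.

Step 4 — take square root: d = √(4) ≈ 2.

d(x, mu) = √(4) ≈ 2


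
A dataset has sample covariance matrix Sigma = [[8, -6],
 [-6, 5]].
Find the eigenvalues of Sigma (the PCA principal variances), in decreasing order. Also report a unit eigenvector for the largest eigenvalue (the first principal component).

Step 1 — characteristic polynomial of 2×2 Sigma:
  det(Sigma - λI) = λ² - trace · λ + det = 0.
  trace = 8 + 5 = 13, det = 8·5 - (-6)² = 4.
Step 2 — discriminant:
  Δ = trace² - 4·det = 169 - 16 = 153.
Step 3 — eigenvalues:
  λ = (trace ± √Δ)/2 = (13 ± 12.3693)/2,
  λ_1 = 12.6847,  λ_2 = 0.3153.

Step 4 — unit eigenvector for λ_1: solve (Sigma - λ_1 I)v = 0. First row:
  (8 - 12.6847)·v_x + (-6)·v_y = 0, i.e. (-4.6847)·v_x + (-6)·v_y = 0,
  so v ∝ (b, λ_1 - a) = (-6, 4.6847); multiply by -1 so the first entry is positive: u = (6, -4.6847).
  ||u|| = √((6)² + (-4.6847)²) = √(57.946) ≈ 7.6122,
  v_1 = u/||u|| ≈ (0.7882, -0.6154) (||v_1|| = 1).

λ_1 = 12.6847,  λ_2 = 0.3153;  v_1 ≈ (0.7882, -0.6154)


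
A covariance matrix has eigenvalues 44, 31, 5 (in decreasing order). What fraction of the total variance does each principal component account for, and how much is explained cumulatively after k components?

Step 1 — total variance = trace(Sigma) = Σ λ_i = 44 + 31 + 5 = 80.

Step 2 — fraction explained by component i = λ_i / Σ λ:
  PC1: 44/80 = 0.55
  PC2: 31/80 = 0.3875
  PC3: 5/80 = 0.0625

Step 3 — cumulative fraction after k components = (λ_1 + ... + λ_k) / Σ λ:
  k = 1: 44/80 = 0.55
  k = 2: (44 + 31)/80 = 75/80 = 0.9375
  k = 3: (44 + 31 + 5)/80 = 80/80 = 1

Summary (fraction, with percent):

explained: PC1 0.55 (55%), PC2 0.3875 (38.75%), PC3 0.0625 (6.25%);  cumulative: 0.55, 0.9375, 1


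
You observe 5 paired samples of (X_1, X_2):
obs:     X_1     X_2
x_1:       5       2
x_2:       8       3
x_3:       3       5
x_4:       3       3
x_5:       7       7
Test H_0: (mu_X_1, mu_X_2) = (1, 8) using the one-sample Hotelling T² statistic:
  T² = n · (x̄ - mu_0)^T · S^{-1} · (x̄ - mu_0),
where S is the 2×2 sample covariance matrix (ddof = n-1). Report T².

Step 1 — sample mean vector:
  mean(X_1) = (5 + 8 + 3 + 3 + 7) / 5 = 26/5 = 5.2
  mean(X_2) = (2 + 3 + 5 + 3 + 7) / 5 = 20/5 = 4
  x̄ = (5.2, 4),  deviation x̄ - mu_0 = (5.2, 4) - (1, 8) = (4.2, -4).

Step 2 — sample covariance matrix, S[i,j] = (1/(n-1)) · Σ_k (x_{k,i} - mean_i) · (x_{k,j} - mean_j), divisor n-1 = 4:
  S[X_1,X_1] = ((-0.2)·(-0.2) + (2.8)·(2.8) + (-2.2)·(-2.2) + (-2.2)·(-2.2) + (1.8)·(1.8)) / 4 = 20.8/4 = 5.2
  S[X_1,X_2] = ((-0.2)·(-2) + (2.8)·(-1) + (-2.2)·(1) + (-2.2)·(-1) + (1.8)·(3)) / 4 = 3/4 = 0.75
  S[X_2,X_2] = ((-2)·(-2) + (-1)·(-1) + (1)·(1) + (-1)·(-1) + (3)·(3)) / 4 = 16/4 = 4
  S = [[5.2, 0.75],
 [0.75, 4]].

Step 3 — invert S. det(S) = 5.2·4 - (0.75)² = 20.2375.
  S^{-1} = (1/det) · [[d, -b], [-b, a]] = [[0.1977, -0.0371],
 [-0.0371, 0.2569]].

Step 4 — quadratic form (x̄ - mu_0)^T · S^{-1} · (x̄ - mu_0):
  S^{-1} · (x̄ - mu_0) = (0.9784, -1.1834),
  (x̄ - mu_0)^T · [...] = (4.2)·(0.9784) + (-4)·(-1.1834) = 8.843.

Step 5 — scale by n: T² = 5 · 8.843 = 44.2149.

T² ≈ 44.2149


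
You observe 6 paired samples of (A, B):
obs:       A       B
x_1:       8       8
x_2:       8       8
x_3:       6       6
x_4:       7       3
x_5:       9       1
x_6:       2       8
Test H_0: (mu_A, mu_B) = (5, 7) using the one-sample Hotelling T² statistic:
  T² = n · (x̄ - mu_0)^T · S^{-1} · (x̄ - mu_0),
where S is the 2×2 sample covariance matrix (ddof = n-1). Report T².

Step 1 — sample mean vector:
  mean(A) = (8 + 8 + 6 + 7 + 9 + 2) / 6 = 40/6 = 6.6667
  mean(B) = (8 + 8 + 6 + 3 + 1 + 8) / 6 = 34/6 = 5.6667
  x̄ = (6.6667, 5.6667),  deviation x̄ - mu_0 = (6.6667, 5.6667) - (5, 7) = (1.6667, -1.3333).

Step 2 — sample covariance matrix, S[i,j] = (1/(n-1)) · Σ_k (x_{k,i} - mean_i) · (x_{k,j} - mean_j), divisor n-1 = 5:
  S[A,A] = ((1.3333)·(1.3333) + (1.3333)·(1.3333) + (-0.6667)·(-0.6667) + (0.3333)·(0.3333) + (2.3333)·(2.3333) + (-4.6667)·(-4.6667)) / 5 = 31.3333/5 = 6.2667
  S[A,B] = ((1.3333)·(2.3333) + (1.3333)·(2.3333) + (-0.6667)·(0.3333) + (0.3333)·(-2.6667) + (2.3333)·(-4.6667) + (-4.6667)·(2.3333)) / 5 = -16.6667/5 = -3.3333
  S[B,B] = ((2.3333)·(2.3333) + (2.3333)·(2.3333) + (0.3333)·(0.3333) + (-2.6667)·(-2.6667) + (-4.6667)·(-4.6667) + (2.3333)·(2.3333)) / 5 = 45.3333/5 = 9.0667
  S = [[6.2667, -3.3333],
 [-3.3333, 9.0667]].

Step 3 — invert S. det(S) = 6.2667·9.0667 - (-3.3333)² = 45.7067.
  S^{-1} = (1/det) · [[d, -b], [-b, a]] = [[0.1984, 0.0729],
 [0.0729, 0.1371]].

Step 4 — quadratic form (x̄ - mu_0)^T · S^{-1} · (x̄ - mu_0):
  S^{-1} · (x̄ - mu_0) = (0.2334, -0.0613),
  (x̄ - mu_0)^T · [...] = (1.6667)·(0.2334) + (-1.3333)·(-0.0613) = 0.4706.

Step 5 — scale by n: T² = 6 · 0.4706 = 2.8238.

T² ≈ 2.8238


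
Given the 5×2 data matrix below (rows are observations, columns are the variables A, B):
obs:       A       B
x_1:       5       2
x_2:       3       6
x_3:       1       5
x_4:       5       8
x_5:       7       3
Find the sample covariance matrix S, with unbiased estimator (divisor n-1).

Step 1 — column means:
  mean(A) = (5 + 3 + 1 + 5 + 7) / 5 = 21/5 = 4.2
  mean(B) = (2 + 6 + 5 + 8 + 3) / 5 = 24/5 = 4.8

Step 2 — sample covariance S[i,j] = (1/(n-1)) · Σ_k (x_{k,i} - mean_i) · (x_{k,j} - mean_j), with n-1 = 4.
  S[A,A] = ((0.8)·(0.8) + (-1.2)·(-1.2) + (-3.2)·(-3.2) + (0.8)·(0.8) + (2.8)·(2.8)) / 4 = 20.8/4 = 5.2
  S[A,B] = ((0.8)·(-2.8) + (-1.2)·(1.2) + (-3.2)·(0.2) + (0.8)·(3.2) + (2.8)·(-1.8)) / 4 = -6.8/4 = -1.7
  S[B,B] = ((-2.8)·(-2.8) + (1.2)·(1.2) + (0.2)·(0.2) + (3.2)·(3.2) + (-1.8)·(-1.8)) / 4 = 22.8/4 = 5.7

S is symmetric (S[j,i] = S[i,j]). Assembling:

S = [[5.2, -1.7],
 [-1.7, 5.7]]


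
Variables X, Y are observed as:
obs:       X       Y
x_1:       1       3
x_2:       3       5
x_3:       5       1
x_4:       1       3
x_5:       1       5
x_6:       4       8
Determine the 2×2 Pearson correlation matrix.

Step 1 — column means:
  mean(X) = (1 + 3 + 5 + 1 + 1 + 4) / 6 = 15/6 = 2.5
  mean(Y) = (3 + 5 + 1 + 3 + 5 + 8) / 6 = 25/6 = 4.1667

Step 2 — sample variances and covariances s[i,j] = (1/(n-1)) · Σ_k (x_{k,i} - mean_i) · (x_{k,j} - mean_j), with n-1 = 5:
  s[X,X] = ((-1.5)·(-1.5) + (0.5)·(0.5) + (2.5)·(2.5) + (-1.5)·(-1.5) + (-1.5)·(-1.5) + (1.5)·(1.5)) / 5 = 15.5/5 = 3.1
  s[X,Y] = ((-1.5)·(-1.1667) + (0.5)·(0.8333) + (2.5)·(-3.1667) + (-1.5)·(-1.1667) + (-1.5)·(0.8333) + (1.5)·(3.8333)) / 5 = 0.5/5 = 0.1
  s[Y,Y] = ((-1.1667)·(-1.1667) + (0.8333)·(0.8333) + (-3.1667)·(-3.1667) + (-1.1667)·(-1.1667) + (0.8333)·(0.8333) + (3.8333)·(3.8333)) / 5 = 28.8333/5 = 5.7667
  Sample standard deviations s_i = √(s[i,i]):
  s(X) = √(3.1) = 1.7607
  s(Y) = √(5.7667) = 2.4014

Step 3 — r_{ij} = s_{ij} / (s_i · s_j):
  r[X,X] = 1 (diagonal).
  r[X,Y] = 0.1 / (1.7607 · 2.4014) = 0.1 / 4.2281 = 0.0237
  r[Y,Y] = 1 (diagonal).

R is symmetric with unit diagonal. Assembling:

R = [[1, 0.0237],
 [0.0237, 1]]


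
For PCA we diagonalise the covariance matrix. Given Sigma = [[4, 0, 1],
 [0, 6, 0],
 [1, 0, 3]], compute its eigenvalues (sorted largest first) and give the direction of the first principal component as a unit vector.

Step 1 — characteristic polynomial p(λ) = det(λI - Sigma) = λ³ - tr·λ² + c_1·λ - det, where tr = trace, c_1 = sum of the principal 2×2 minors, det = det(Sigma):
  tr = 4 + 6 + 3 = 13,
  c_1 = (4·6 - (0)²) + (4·3 - (1)²) + (6·3 - (0)²) = 24 + 11 + 18 = 53,
  det = 4·(6·3 - (0)²) - (0)·((0)·3 - (0)·(1)) + (1)·((0)·(0) - 6·(1)) = 4·(18) - (0)·(0) + (1)·(-6) = 66.
  So p(λ) = λ³ - 13λ² + 53λ - 66.
Step 2 — look for an integer root (rational root theorem: any rational root is an integer divisor of 66). Testing λ = 6:
  p(6) = 216 - 468 + 318 - 66 = 0  ✓
  Dividing out (λ - 6): p(λ) = (λ - 6)(λ² - 7λ + 11).
Step 3 — remaining eigenvalues from the quadratic λ² - 7λ + 11 = 0:
  Δ = 7² - 4·11 = 49 - 44 = 5,  λ = (7 ± √5)/2 = (7 ± 2.2361)/2 ≈ 4.618 or 2.382.
  Sorted: λ_1 = 6,  λ_2 = 4.618,  λ_3 = 2.382  (check: sum = 13 = tr ✓).

Step 4 — unit eigenvector for λ_1 = 6: v spans the null space of (Sigma - λ_1 I), whose rows are
  r_1 = (-2, 0, 1),  r_2 = (0, 0, 0),  r_3 = (1, 0, -3).
  v is orthogonal to every row, so take v ∝ r_1 × r_3 = ((0)·(-3) - (1)·(0), (1)·(1) - (-2)·(-3), (-2)·(0) - (0)·(1)) = (0, -5, 0).
  Rescale (divide by 5; multiply by -1 so the first nonzero entry is positive): u = (0, 1, 0).
  ||u|| = √((0)² + (1)² + (0)²) = √(1) = 1,  v_1 = u/||u|| ≈ (0, 1, 0) (||v_1|| = 1).

λ_1 = 6,  λ_2 = 4.618,  λ_3 = 2.382;  v_1 ≈ (0, 1, 0)


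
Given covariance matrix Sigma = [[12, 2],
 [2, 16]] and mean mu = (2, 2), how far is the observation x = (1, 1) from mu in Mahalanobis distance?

Step 1 — centre the observation: (x - mu) = (-1, -1).

Step 2 — invert Sigma. det(Sigma) = 12·16 - (2)² = 188.
  Sigma^{-1} = (1/det) · [[d, -b], [-b, a]] = [[0.0851, -0.0106],
 [-0.0106, 0.0638]].

Step 3 — form the quadratic (x - mu)^T · Sigma^{-1} · (x - mu):
  Sigma^{-1} · (x - mu) = (-0.0745, -0.0532).
  (x - mu)^T · [Sigma^{-1} · (x - mu)] = (-1)·(-0.0745) + (-1)·(-0.0532) = 0.1277.

Step 4 — take square root: d = √(0.1277) ≈ 0.3573.

d(x, mu) = √(0.1277) ≈ 0.3573


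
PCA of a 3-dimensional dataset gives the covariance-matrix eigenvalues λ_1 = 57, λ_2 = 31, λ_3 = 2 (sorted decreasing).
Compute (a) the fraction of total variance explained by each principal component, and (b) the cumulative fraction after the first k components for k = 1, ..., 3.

Step 1 — total variance = trace(Sigma) = Σ λ_i = 57 + 31 + 2 = 90.

Step 2 — fraction explained by component i = λ_i / Σ λ:
  PC1: 57/90 = 0.6333
  PC2: 31/90 = 0.3444
  PC3: 2/90 = 0.0222

Step 3 — cumulative fraction after k components = (λ_1 + ... + λ_k) / Σ λ:
  k = 1: 57/90 = 0.6333
  k = 2: (57 + 31)/90 = 88/90 = 0.9778
  k = 3: (57 + 31 + 2)/90 = 90/90 = 1

Summary (fraction, with percent):

explained: PC1 0.6333 (63.33%), PC2 0.3444 (34.44%), PC3 0.0222 (2.22%);  cumulative: 0.6333, 0.9778, 1


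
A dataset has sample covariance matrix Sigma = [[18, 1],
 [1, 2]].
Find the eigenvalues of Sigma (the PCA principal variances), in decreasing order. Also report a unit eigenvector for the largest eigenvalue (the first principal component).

Step 1 — characteristic polynomial of 2×2 Sigma:
  det(Sigma - λI) = λ² - trace · λ + det = 0.
  trace = 18 + 2 = 20, det = 18·2 - (1)² = 35.
Step 2 — discriminant:
  Δ = trace² - 4·det = 400 - 140 = 260.
Step 3 — eigenvalues:
  λ = (trace ± √Δ)/2 = (20 ± 16.1245)/2,
  λ_1 = 18.0623,  λ_2 = 1.9377.

Step 4 — unit eigenvector for λ_1: solve (Sigma - λ_1 I)v = 0. First row:
  (18 - 18.0623)·v_x + (1)·v_y = 0, i.e. (-0.0623)·v_x + (1)·v_y = 0,
  so v ∝ (b, λ_1 - a) = (1, 0.0623) = u.
  ||u|| = √((1)² + (0.0623)²) = √(1.0039) ≈ 1.0019,
  v_1 = u/||u|| ≈ (0.9981, 0.0621) (||v_1|| = 1).

λ_1 = 18.0623,  λ_2 = 1.9377;  v_1 ≈ (0.9981, 0.0621)


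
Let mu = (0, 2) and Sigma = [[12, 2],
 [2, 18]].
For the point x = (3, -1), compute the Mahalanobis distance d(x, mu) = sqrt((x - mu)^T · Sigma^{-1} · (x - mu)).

Step 1 — centre the observation: (x - mu) = (3, -3).

Step 2 — invert Sigma. det(Sigma) = 12·18 - (2)² = 212.
  Sigma^{-1} = (1/det) · [[d, -b], [-b, a]] = [[0.0849, -0.0094],
 [-0.0094, 0.0566]].

Step 3 — form the quadratic (x - mu)^T · Sigma^{-1} · (x - mu):
  Sigma^{-1} · (x - mu) = (0.283, -0.1981).
  (x - mu)^T · [Sigma^{-1} · (x - mu)] = (3)·(0.283) + (-3)·(-0.1981) = 1.4434.

Step 4 — take square root: d = √(1.4434) ≈ 1.2014.

d(x, mu) = √(1.4434) ≈ 1.2014


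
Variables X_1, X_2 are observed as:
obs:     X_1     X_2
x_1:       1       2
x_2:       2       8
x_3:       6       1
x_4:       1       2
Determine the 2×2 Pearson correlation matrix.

Step 1 — column means:
  mean(X_1) = (1 + 2 + 6 + 1) / 4 = 10/4 = 2.5
  mean(X_2) = (2 + 8 + 1 + 2) / 4 = 13/4 = 3.25

Step 2 — sample variances and covariances s[i,j] = (1/(n-1)) · Σ_k (x_{k,i} - mean_i) · (x_{k,j} - mean_j), with n-1 = 3:
  s[X_1,X_1] = ((-1.5)·(-1.5) + (-0.5)·(-0.5) + (3.5)·(3.5) + (-1.5)·(-1.5)) / 3 = 17/3 = 5.6667
  s[X_1,X_2] = ((-1.5)·(-1.25) + (-0.5)·(4.75) + (3.5)·(-2.25) + (-1.5)·(-1.25)) / 3 = -6.5/3 = -2.1667
  s[X_2,X_2] = ((-1.25)·(-1.25) + (4.75)·(4.75) + (-2.25)·(-2.25) + (-1.25)·(-1.25)) / 3 = 30.75/3 = 10.25
  Sample standard deviations s_i = √(s[i,i]):
  s(X_1) = √(5.6667) = 2.3805
  s(X_2) = √(10.25) = 3.2016

Step 3 — r_{ij} = s_{ij} / (s_i · s_j):
  r[X_1,X_1] = 1 (diagonal).
  r[X_1,X_2] = -2.1667 / (2.3805 · 3.2016) = -2.1667 / 7.6212 = -0.2843
  r[X_2,X_2] = 1 (diagonal).

R is symmetric with unit diagonal. Assembling:

R = [[1, -0.2843],
 [-0.2843, 1]]


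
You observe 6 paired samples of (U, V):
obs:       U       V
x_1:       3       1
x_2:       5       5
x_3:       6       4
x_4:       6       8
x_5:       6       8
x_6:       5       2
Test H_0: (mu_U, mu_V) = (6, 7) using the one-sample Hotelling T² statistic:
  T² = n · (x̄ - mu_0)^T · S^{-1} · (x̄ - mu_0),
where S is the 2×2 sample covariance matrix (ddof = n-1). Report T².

Step 1 — sample mean vector:
  mean(U) = (3 + 5 + 6 + 6 + 6 + 5) / 6 = 31/6 = 5.1667
  mean(V) = (1 + 5 + 4 + 8 + 8 + 2) / 6 = 28/6 = 4.6667
  x̄ = (5.1667, 4.6667),  deviation x̄ - mu_0 = (5.1667, 4.6667) - (6, 7) = (-0.8333, -2.3333).

Step 2 — sample covariance matrix, S[i,j] = (1/(n-1)) · Σ_k (x_{k,i} - mean_i) · (x_{k,j} - mean_j), divisor n-1 = 5:
  S[U,U] = ((-2.1667)·(-2.1667) + (-0.1667)·(-0.1667) + (0.8333)·(0.8333) + (0.8333)·(0.8333) + (0.8333)·(0.8333) + (-0.1667)·(-0.1667)) / 5 = 6.8333/5 = 1.3667
  S[U,V] = ((-2.1667)·(-3.6667) + (-0.1667)·(0.3333) + (0.8333)·(-0.6667) + (0.8333)·(3.3333) + (0.8333)·(3.3333) + (-0.1667)·(-2.6667)) / 5 = 13.3333/5 = 2.6667
  S[V,V] = ((-3.6667)·(-3.6667) + (0.3333)·(0.3333) + (-0.6667)·(-0.6667) + (3.3333)·(3.3333) + (3.3333)·(3.3333) + (-2.6667)·(-2.6667)) / 5 = 43.3333/5 = 8.6667
  S = [[1.3667, 2.6667],
 [2.6667, 8.6667]].

Step 3 — invert S. det(S) = 1.3667·8.6667 - (2.6667)² = 4.7333.
  S^{-1} = (1/det) · [[d, -b], [-b, a]] = [[1.831, -0.5634],
 [-0.5634, 0.2887]].

Step 4 — quadratic form (x̄ - mu_0)^T · S^{-1} · (x̄ - mu_0):
  S^{-1} · (x̄ - mu_0) = (-0.2113, -0.2042),
  (x̄ - mu_0)^T · [...] = (-0.8333)·(-0.2113) + (-2.3333)·(-0.2042) = 0.6526.

Step 5 — scale by n: T² = 6 · 0.6526 = 3.9155.

T² ≈ 3.9155


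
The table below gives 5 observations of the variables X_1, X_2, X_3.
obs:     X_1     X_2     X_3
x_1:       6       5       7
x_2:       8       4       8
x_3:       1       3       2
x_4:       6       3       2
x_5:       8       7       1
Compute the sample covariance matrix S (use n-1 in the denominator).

Step 1 — column means:
  mean(X_1) = (6 + 8 + 1 + 6 + 8) / 5 = 29/5 = 5.8
  mean(X_2) = (5 + 4 + 3 + 3 + 7) / 5 = 22/5 = 4.4
  mean(X_3) = (7 + 8 + 2 + 2 + 1) / 5 = 20/5 = 4

Step 2 — sample covariance S[i,j] = (1/(n-1)) · Σ_k (x_{k,i} - mean_i) · (x_{k,j} - mean_j), with n-1 = 4.
  S[X_1,X_1] = ((0.2)·(0.2) + (2.2)·(2.2) + (-4.8)·(-4.8) + (0.2)·(0.2) + (2.2)·(2.2)) / 4 = 32.8/4 = 8.2
  S[X_1,X_2] = ((0.2)·(0.6) + (2.2)·(-0.4) + (-4.8)·(-1.4) + (0.2)·(-1.4) + (2.2)·(2.6)) / 4 = 11.4/4 = 2.85
  S[X_1,X_3] = ((0.2)·(3) + (2.2)·(4) + (-4.8)·(-2) + (0.2)·(-2) + (2.2)·(-3)) / 4 = 12/4 = 3
  S[X_2,X_2] = ((0.6)·(0.6) + (-0.4)·(-0.4) + (-1.4)·(-1.4) + (-1.4)·(-1.4) + (2.6)·(2.6)) / 4 = 11.2/4 = 2.8
  S[X_2,X_3] = ((0.6)·(3) + (-0.4)·(4) + (-1.4)·(-2) + (-1.4)·(-2) + (2.6)·(-3)) / 4 = -2/4 = -0.5
  S[X_3,X_3] = ((3)·(3) + (4)·(4) + (-2)·(-2) + (-2)·(-2) + (-3)·(-3)) / 4 = 42/4 = 10.5

S is symmetric (S[j,i] = S[i,j]). Assembling:

S = [[8.2, 2.85, 3],
 [2.85, 2.8, -0.5],
 [3, -0.5, 10.5]]


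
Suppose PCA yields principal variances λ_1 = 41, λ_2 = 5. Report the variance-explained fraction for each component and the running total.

Step 1 — total variance = trace(Sigma) = Σ λ_i = 41 + 5 = 46.

Step 2 — fraction explained by component i = λ_i / Σ λ:
  PC1: 41/46 = 0.8913
  PC2: 5/46 = 0.1087

Step 3 — cumulative fraction after k components = (λ_1 + ... + λ_k) / Σ λ:
  k = 1: 41/46 = 0.8913
  k = 2: (41 + 5)/46 = 46/46 = 1

Summary (fraction, with percent):

explained: PC1 0.8913 (89.13%), PC2 0.1087 (10.87%);  cumulative: 0.8913, 1


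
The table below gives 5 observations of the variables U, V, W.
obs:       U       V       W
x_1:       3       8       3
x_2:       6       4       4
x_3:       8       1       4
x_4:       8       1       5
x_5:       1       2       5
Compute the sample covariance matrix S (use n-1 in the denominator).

Step 1 — column means:
  mean(U) = (3 + 6 + 8 + 8 + 1) / 5 = 26/5 = 5.2
  mean(V) = (8 + 4 + 1 + 1 + 2) / 5 = 16/5 = 3.2
  mean(W) = (3 + 4 + 4 + 5 + 5) / 5 = 21/5 = 4.2

Step 2 — sample covariance S[i,j] = (1/(n-1)) · Σ_k (x_{k,i} - mean_i) · (x_{k,j} - mean_j), with n-1 = 4.
  S[U,U] = ((-2.2)·(-2.2) + (0.8)·(0.8) + (2.8)·(2.8) + (2.8)·(2.8) + (-4.2)·(-4.2)) / 4 = 38.8/4 = 9.7
  S[U,V] = ((-2.2)·(4.8) + (0.8)·(0.8) + (2.8)·(-2.2) + (2.8)·(-2.2) + (-4.2)·(-1.2)) / 4 = -17.2/4 = -4.3
  S[U,W] = ((-2.2)·(-1.2) + (0.8)·(-0.2) + (2.8)·(-0.2) + (2.8)·(0.8) + (-4.2)·(0.8)) / 4 = 0.8/4 = 0.2
  S[V,V] = ((4.8)·(4.8) + (0.8)·(0.8) + (-2.2)·(-2.2) + (-2.2)·(-2.2) + (-1.2)·(-1.2)) / 4 = 34.8/4 = 8.7
  S[V,W] = ((4.8)·(-1.2) + (0.8)·(-0.2) + (-2.2)·(-0.2) + (-2.2)·(0.8) + (-1.2)·(0.8)) / 4 = -8.2/4 = -2.05
  S[W,W] = ((-1.2)·(-1.2) + (-0.2)·(-0.2) + (-0.2)·(-0.2) + (0.8)·(0.8) + (0.8)·(0.8)) / 4 = 2.8/4 = 0.7

S is symmetric (S[j,i] = S[i,j]). Assembling:

S = [[9.7, -4.3, 0.2],
 [-4.3, 8.7, -2.05],
 [0.2, -2.05, 0.7]]


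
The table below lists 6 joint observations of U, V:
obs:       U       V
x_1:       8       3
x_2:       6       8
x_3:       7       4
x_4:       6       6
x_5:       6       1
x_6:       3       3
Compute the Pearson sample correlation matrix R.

Step 1 — column means:
  mean(U) = (8 + 6 + 7 + 6 + 6 + 3) / 6 = 36/6 = 6
  mean(V) = (3 + 8 + 4 + 6 + 1 + 3) / 6 = 25/6 = 4.1667

Step 2 — sample variances and covariances s[i,j] = (1/(n-1)) · Σ_k (x_{k,i} - mean_i) · (x_{k,j} - mean_j), with n-1 = 5:
  s[U,U] = ((2)·(2) + (0)·(0) + (1)·(1) + (0)·(0) + (0)·(0) + (-3)·(-3)) / 5 = 14/5 = 2.8
  s[U,V] = ((2)·(-1.1667) + (0)·(3.8333) + (1)·(-0.1667) + (0)·(1.8333) + (0)·(-3.1667) + (-3)·(-1.1667)) / 5 = 1/5 = 0.2
  s[V,V] = ((-1.1667)·(-1.1667) + (3.8333)·(3.8333) + (-0.1667)·(-0.1667) + (1.8333)·(1.8333) + (-3.1667)·(-3.1667) + (-1.1667)·(-1.1667)) / 5 = 30.8333/5 = 6.1667
  Sample standard deviations s_i = √(s[i,i]):
  s(U) = √(2.8) = 1.6733
  s(V) = √(6.1667) = 2.4833

Step 3 — r_{ij} = s_{ij} / (s_i · s_j):
  r[U,U] = 1 (diagonal).
  r[U,V] = 0.2 / (1.6733 · 2.4833) = 0.2 / 4.1553 = 0.0481
  r[V,V] = 1 (diagonal).

R is symmetric with unit diagonal. Assembling:

R = [[1, 0.0481],
 [0.0481, 1]]


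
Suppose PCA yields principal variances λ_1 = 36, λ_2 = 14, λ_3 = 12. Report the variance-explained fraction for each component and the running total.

Step 1 — total variance = trace(Sigma) = Σ λ_i = 36 + 14 + 12 = 62.

Step 2 — fraction explained by component i = λ_i / Σ λ:
  PC1: 36/62 = 0.5806
  PC2: 14/62 = 0.2258
  PC3: 12/62 = 0.1935

Step 3 — cumulative fraction after k components = (λ_1 + ... + λ_k) / Σ λ:
  k = 1: 36/62 = 0.5806
  k = 2: (36 + 14)/62 = 50/62 = 0.8065
  k = 3: (36 + 14 + 12)/62 = 62/62 = 1

Summary (fraction, with percent):

explained: PC1 0.5806 (58.06%), PC2 0.2258 (22.58%), PC3 0.1935 (19.35%);  cumulative: 0.5806, 0.8065, 1


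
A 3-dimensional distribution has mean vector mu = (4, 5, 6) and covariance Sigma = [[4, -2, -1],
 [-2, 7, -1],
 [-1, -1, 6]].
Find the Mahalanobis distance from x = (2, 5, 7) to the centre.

Step 1 — centre the observation: (x - mu) = (-2, 0, 1).

Step 2 — invert Sigma (cofactor / det for 3×3, or solve directly):
  Sigma^{-1} = [[0.3178, 0.1008, 0.0698],
 [0.1008, 0.1783, 0.0465],
 [0.0698, 0.0465, 0.186]].

Step 3 — form the quadratic (x - mu)^T · Sigma^{-1} · (x - mu):
  Sigma^{-1} · (x - mu) = (-0.5659, -0.155, 0.0465).
  (x - mu)^T · [Sigma^{-1} · (x - mu)] = (-2)·(-0.5659) + (0)·(-0.155) + (1)·(0.0465) = 1.1783.

Step 4 — take square root: d = √(1.1783) ≈ 1.0855.

d(x, mu) = √(1.1783) ≈ 1.0855


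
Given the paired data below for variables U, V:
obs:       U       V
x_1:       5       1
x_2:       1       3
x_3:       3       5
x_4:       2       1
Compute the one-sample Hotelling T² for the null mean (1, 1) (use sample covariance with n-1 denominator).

Step 1 — sample mean vector:
  mean(U) = (5 + 1 + 3 + 2) / 4 = 11/4 = 2.75
  mean(V) = (1 + 3 + 5 + 1) / 4 = 10/4 = 2.5
  x̄ = (2.75, 2.5),  deviation x̄ - mu_0 = (2.75, 2.5) - (1, 1) = (1.75, 1.5).

Step 2 — sample covariance matrix, S[i,j] = (1/(n-1)) · Σ_k (x_{k,i} - mean_i) · (x_{k,j} - mean_j), divisor n-1 = 3:
  S[U,U] = ((2.25)·(2.25) + (-1.75)·(-1.75) + (0.25)·(0.25) + (-0.75)·(-0.75)) / 3 = 8.75/3 = 2.9167
  S[U,V] = ((2.25)·(-1.5) + (-1.75)·(0.5) + (0.25)·(2.5) + (-0.75)·(-1.5)) / 3 = -2.5/3 = -0.8333
  S[V,V] = ((-1.5)·(-1.5) + (0.5)·(0.5) + (2.5)·(2.5) + (-1.5)·(-1.5)) / 3 = 11/3 = 3.6667
  S = [[2.9167, -0.8333],
 [-0.8333, 3.6667]].

Step 3 — invert S. det(S) = 2.9167·3.6667 - (-0.8333)² = 10.
  S^{-1} = (1/det) · [[d, -b], [-b, a]] = [[0.3667, 0.0833],
 [0.0833, 0.2917]].

Step 4 — quadratic form (x̄ - mu_0)^T · S^{-1} · (x̄ - mu_0):
  S^{-1} · (x̄ - mu_0) = (0.7667, 0.5833),
  (x̄ - mu_0)^T · [...] = (1.75)·(0.7667) + (1.5)·(0.5833) = 2.2167.

Step 5 — scale by n: T² = 4 · 2.2167 = 8.8667.

T² ≈ 8.8667


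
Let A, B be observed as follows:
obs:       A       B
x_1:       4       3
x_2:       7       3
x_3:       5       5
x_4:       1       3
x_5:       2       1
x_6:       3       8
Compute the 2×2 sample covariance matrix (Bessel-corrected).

Step 1 — column means:
  mean(A) = (4 + 7 + 5 + 1 + 2 + 3) / 6 = 22/6 = 3.6667
  mean(B) = (3 + 3 + 5 + 3 + 1 + 8) / 6 = 23/6 = 3.8333

Step 2 — sample covariance S[i,j] = (1/(n-1)) · Σ_k (x_{k,i} - mean_i) · (x_{k,j} - mean_j), with n-1 = 5.
  S[A,A] = ((0.3333)·(0.3333) + (3.3333)·(3.3333) + (1.3333)·(1.3333) + (-2.6667)·(-2.6667) + (-1.6667)·(-1.6667) + (-0.6667)·(-0.6667)) / 5 = 23.3333/5 = 4.6667
  S[A,B] = ((0.3333)·(-0.8333) + (3.3333)·(-0.8333) + (1.3333)·(1.1667) + (-2.6667)·(-0.8333) + (-1.6667)·(-2.8333) + (-0.6667)·(4.1667)) / 5 = 2.6667/5 = 0.5333
  S[B,B] = ((-0.8333)·(-0.8333) + (-0.8333)·(-0.8333) + (1.1667)·(1.1667) + (-0.8333)·(-0.8333) + (-2.8333)·(-2.8333) + (4.1667)·(4.1667)) / 5 = 28.8333/5 = 5.7667

S is symmetric (S[j,i] = S[i,j]). Assembling:

S = [[4.6667, 0.5333],
 [0.5333, 5.7667]]


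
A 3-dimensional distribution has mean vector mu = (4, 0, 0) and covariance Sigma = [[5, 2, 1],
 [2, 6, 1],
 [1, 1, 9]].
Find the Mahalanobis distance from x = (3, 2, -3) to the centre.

Step 1 — centre the observation: (x - mu) = (-1, 2, -3).

Step 2 — invert Sigma (cofactor / det for 3×3, or solve directly):
  Sigma^{-1} = [[0.2335, -0.0749, -0.0176],
 [-0.0749, 0.1938, -0.0132],
 [-0.0176, -0.0132, 0.1145]].

Step 3 — form the quadratic (x - mu)^T · Sigma^{-1} · (x - mu):
  Sigma^{-1} · (x - mu) = (-0.3304, 0.5022, -0.3524).
  (x - mu)^T · [Sigma^{-1} · (x - mu)] = (-1)·(-0.3304) + (2)·(0.5022) + (-3)·(-0.3524) = 2.3921.

Step 4 — take square root: d = √(2.3921) ≈ 1.5466.

d(x, mu) = √(2.3921) ≈ 1.5466


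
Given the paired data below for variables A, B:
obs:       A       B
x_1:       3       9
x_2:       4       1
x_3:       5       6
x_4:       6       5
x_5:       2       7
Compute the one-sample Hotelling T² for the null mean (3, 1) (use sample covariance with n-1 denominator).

Step 1 — sample mean vector:
  mean(A) = (3 + 4 + 5 + 6 + 2) / 5 = 20/5 = 4
  mean(B) = (9 + 1 + 6 + 5 + 7) / 5 = 28/5 = 5.6
  x̄ = (4, 5.6),  deviation x̄ - mu_0 = (4, 5.6) - (3, 1) = (1, 4.6).

Step 2 — sample covariance matrix, S[i,j] = (1/(n-1)) · Σ_k (x_{k,i} - mean_i) · (x_{k,j} - mean_j), divisor n-1 = 4:
  S[A,A] = ((-1)·(-1) + (0)·(0) + (1)·(1) + (2)·(2) + (-2)·(-2)) / 4 = 10/4 = 2.5
  S[A,B] = ((-1)·(3.4) + (0)·(-4.6) + (1)·(0.4) + (2)·(-0.6) + (-2)·(1.4)) / 4 = -7/4 = -1.75
  S[B,B] = ((3.4)·(3.4) + (-4.6)·(-4.6) + (0.4)·(0.4) + (-0.6)·(-0.6) + (1.4)·(1.4)) / 4 = 35.2/4 = 8.8
  S = [[2.5, -1.75],
 [-1.75, 8.8]].

Step 3 — invert S. det(S) = 2.5·8.8 - (-1.75)² = 18.9375.
  S^{-1} = (1/det) · [[d, -b], [-b, a]] = [[0.4647, 0.0924],
 [0.0924, 0.132]].

Step 4 — quadratic form (x̄ - mu_0)^T · S^{-1} · (x̄ - mu_0):
  S^{-1} · (x̄ - mu_0) = (0.8898, 0.6997),
  (x̄ - mu_0)^T · [...] = (1)·(0.8898) + (4.6)·(0.6997) = 4.1083.

Step 5 — scale by n: T² = 5 · 4.1083 = 20.5413.

T² ≈ 20.5413


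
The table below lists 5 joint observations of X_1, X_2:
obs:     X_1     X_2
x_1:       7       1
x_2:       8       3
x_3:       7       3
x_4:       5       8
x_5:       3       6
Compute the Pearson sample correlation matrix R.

Step 1 — column means:
  mean(X_1) = (7 + 8 + 7 + 5 + 3) / 5 = 30/5 = 6
  mean(X_2) = (1 + 3 + 3 + 8 + 6) / 5 = 21/5 = 4.2

Step 2 — sample variances and covariances s[i,j] = (1/(n-1)) · Σ_k (x_{k,i} - mean_i) · (x_{k,j} - mean_j), with n-1 = 4:
  s[X_1,X_1] = ((1)·(1) + (2)·(2) + (1)·(1) + (-1)·(-1) + (-3)·(-3)) / 4 = 16/4 = 4
  s[X_1,X_2] = ((1)·(-3.2) + (2)·(-1.2) + (1)·(-1.2) + (-1)·(3.8) + (-3)·(1.8)) / 4 = -16/4 = -4
  s[X_2,X_2] = ((-3.2)·(-3.2) + (-1.2)·(-1.2) + (-1.2)·(-1.2) + (3.8)·(3.8) + (1.8)·(1.8)) / 4 = 30.8/4 = 7.7
  Sample standard deviations s_i = √(s[i,i]):
  s(X_1) = √(4) = 2
  s(X_2) = √(7.7) = 2.7749

Step 3 — r_{ij} = s_{ij} / (s_i · s_j):
  r[X_1,X_1] = 1 (diagonal).
  r[X_1,X_2] = -4 / (2 · 2.7749) = -4 / 5.5498 = -0.7207
  r[X_2,X_2] = 1 (diagonal).

R is symmetric with unit diagonal. Assembling:

R = [[1, -0.7207],
 [-0.7207, 1]]


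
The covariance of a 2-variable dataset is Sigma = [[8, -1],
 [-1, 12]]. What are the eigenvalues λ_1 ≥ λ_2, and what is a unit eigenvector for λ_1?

Step 1 — characteristic polynomial of 2×2 Sigma:
  det(Sigma - λI) = λ² - trace · λ + det = 0.
  trace = 8 + 12 = 20, det = 8·12 - (-1)² = 95.
Step 2 — discriminant:
  Δ = trace² - 4·det = 400 - 380 = 20.
Step 3 — eigenvalues:
  λ = (trace ± √Δ)/2 = (20 ± 4.4721)/2,
  λ_1 = 12.2361,  λ_2 = 7.7639.

Step 4 — unit eigenvector for λ_1: solve (Sigma - λ_1 I)v = 0. First row:
  (8 - 12.2361)·v_x + (-1)·v_y = 0, i.e. (-4.2361)·v_x + (-1)·v_y = 0,
  so v ∝ (b, λ_1 - a) = (-1, 4.2361); multiply by -1 so the first entry is positive: u = (1, -4.2361).
  ||u|| = √((1)² + (-4.2361)²) = √(18.9443) ≈ 4.3525,
  v_1 = u/||u|| ≈ (0.2298, -0.9732) (||v_1|| = 1).

λ_1 = 12.2361,  λ_2 = 7.7639;  v_1 ≈ (0.2298, -0.9732)


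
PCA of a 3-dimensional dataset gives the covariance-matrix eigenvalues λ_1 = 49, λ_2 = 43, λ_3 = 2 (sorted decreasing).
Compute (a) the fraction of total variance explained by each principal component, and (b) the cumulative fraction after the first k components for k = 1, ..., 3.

Step 1 — total variance = trace(Sigma) = Σ λ_i = 49 + 43 + 2 = 94.

Step 2 — fraction explained by component i = λ_i / Σ λ:
  PC1: 49/94 = 0.5213
  PC2: 43/94 = 0.4574
  PC3: 2/94 = 0.0213

Step 3 — cumulative fraction after k components = (λ_1 + ... + λ_k) / Σ λ:
  k = 1: 49/94 = 0.5213
  k = 2: (49 + 43)/94 = 92/94 = 0.9787
  k = 3: (49 + 43 + 2)/94 = 94/94 = 1

Summary (fraction, with percent):

explained: PC1 0.5213 (52.13%), PC2 0.4574 (45.74%), PC3 0.0213 (2.13%);  cumulative: 0.5213, 0.9787, 1


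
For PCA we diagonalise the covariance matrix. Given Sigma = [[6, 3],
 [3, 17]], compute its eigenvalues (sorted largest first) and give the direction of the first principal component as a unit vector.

Step 1 — characteristic polynomial of 2×2 Sigma:
  det(Sigma - λI) = λ² - trace · λ + det = 0.
  trace = 6 + 17 = 23, det = 6·17 - (3)² = 93.
Step 2 — discriminant:
  Δ = trace² - 4·det = 529 - 372 = 157.
Step 3 — eigenvalues:
  λ = (trace ± √Δ)/2 = (23 ± 12.53)/2,
  λ_1 = 17.765,  λ_2 = 5.235.

Step 4 — unit eigenvector for λ_1: solve (Sigma - λ_1 I)v = 0. First row:
  (6 - 17.765)·v_x + (3)·v_y = 0, i.e. (-11.765)·v_x + (3)·v_y = 0,
  so v ∝ (b, λ_1 - a) = (3, 11.765) = u.
  ||u|| = √((3)² + (11.765)²) = √(147.4148) ≈ 12.1414,
  v_1 = u/||u|| ≈ (0.2471, 0.969) (||v_1|| = 1).

λ_1 = 17.765,  λ_2 = 5.235;  v_1 ≈ (0.2471, 0.969)


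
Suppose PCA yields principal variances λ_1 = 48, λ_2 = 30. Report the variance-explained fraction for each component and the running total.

Step 1 — total variance = trace(Sigma) = Σ λ_i = 48 + 30 = 78.

Step 2 — fraction explained by component i = λ_i / Σ λ:
  PC1: 48/78 = 0.6154
  PC2: 30/78 = 0.3846

Step 3 — cumulative fraction after k components = (λ_1 + ... + λ_k) / Σ λ:
  k = 1: 48/78 = 0.6154
  k = 2: (48 + 30)/78 = 78/78 = 1

Summary (fraction, with percent):

explained: PC1 0.6154 (61.54%), PC2 0.3846 (38.46%);  cumulative: 0.6154, 1


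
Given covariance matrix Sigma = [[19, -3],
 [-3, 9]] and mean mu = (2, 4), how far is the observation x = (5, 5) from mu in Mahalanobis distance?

Step 1 — centre the observation: (x - mu) = (3, 1).

Step 2 — invert Sigma. det(Sigma) = 19·9 - (-3)² = 162.
  Sigma^{-1} = (1/det) · [[d, -b], [-b, a]] = [[0.0556, 0.0185],
 [0.0185, 0.1173]].

Step 3 — form the quadratic (x - mu)^T · Sigma^{-1} · (x - mu):
  Sigma^{-1} · (x - mu) = (0.1852, 0.1728).
  (x - mu)^T · [Sigma^{-1} · (x - mu)] = (3)·(0.1852) + (1)·(0.1728) = 0.7284.

Step 4 — take square root: d = √(0.7284) ≈ 0.8535.

d(x, mu) = √(0.7284) ≈ 0.8535


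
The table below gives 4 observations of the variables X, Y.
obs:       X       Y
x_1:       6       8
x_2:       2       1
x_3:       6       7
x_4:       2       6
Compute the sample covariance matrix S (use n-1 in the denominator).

Step 1 — column means:
  mean(X) = (6 + 2 + 6 + 2) / 4 = 16/4 = 4
  mean(Y) = (8 + 1 + 7 + 6) / 4 = 22/4 = 5.5

Step 2 — sample covariance S[i,j] = (1/(n-1)) · Σ_k (x_{k,i} - mean_i) · (x_{k,j} - mean_j), with n-1 = 3.
  S[X,X] = ((2)·(2) + (-2)·(-2) + (2)·(2) + (-2)·(-2)) / 3 = 16/3 = 5.3333
  S[X,Y] = ((2)·(2.5) + (-2)·(-4.5) + (2)·(1.5) + (-2)·(0.5)) / 3 = 16/3 = 5.3333
  S[Y,Y] = ((2.5)·(2.5) + (-4.5)·(-4.5) + (1.5)·(1.5) + (0.5)·(0.5)) / 3 = 29/3 = 9.6667

S is symmetric (S[j,i] = S[i,j]). Assembling:

S = [[5.3333, 5.3333],
 [5.3333, 9.6667]]


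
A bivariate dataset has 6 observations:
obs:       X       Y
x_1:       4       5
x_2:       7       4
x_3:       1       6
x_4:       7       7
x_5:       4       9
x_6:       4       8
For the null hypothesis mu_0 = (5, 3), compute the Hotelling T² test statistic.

Step 1 — sample mean vector:
  mean(X) = (4 + 7 + 1 + 7 + 4 + 4) / 6 = 27/6 = 4.5
  mean(Y) = (5 + 4 + 6 + 7 + 9 + 8) / 6 = 39/6 = 6.5
  x̄ = (4.5, 6.5),  deviation x̄ - mu_0 = (4.5, 6.5) - (5, 3) = (-0.5, 3.5).

Step 2 — sample covariance matrix, S[i,j] = (1/(n-1)) · Σ_k (x_{k,i} - mean_i) · (x_{k,j} - mean_j), divisor n-1 = 5:
  S[X,X] = ((-0.5)·(-0.5) + (2.5)·(2.5) + (-3.5)·(-3.5) + (2.5)·(2.5) + (-0.5)·(-0.5) + (-0.5)·(-0.5)) / 5 = 25.5/5 = 5.1
  S[X,Y] = ((-0.5)·(-1.5) + (2.5)·(-2.5) + (-3.5)·(-0.5) + (2.5)·(0.5) + (-0.5)·(2.5) + (-0.5)·(1.5)) / 5 = -4.5/5 = -0.9
  S[Y,Y] = ((-1.5)·(-1.5) + (-2.5)·(-2.5) + (-0.5)·(-0.5) + (0.5)·(0.5) + (2.5)·(2.5) + (1.5)·(1.5)) / 5 = 17.5/5 = 3.5
  S = [[5.1, -0.9],
 [-0.9, 3.5]].

Step 3 — invert S. det(S) = 5.1·3.5 - (-0.9)² = 17.04.
  S^{-1} = (1/det) · [[d, -b], [-b, a]] = [[0.2054, 0.0528],
 [0.0528, 0.2993]].

Step 4 — quadratic form (x̄ - mu_0)^T · S^{-1} · (x̄ - mu_0):
  S^{-1} · (x̄ - mu_0) = (0.0822, 1.0211),
  (x̄ - mu_0)^T · [...] = (-0.5)·(0.0822) + (3.5)·(1.0211) = 3.5329.

Step 5 — scale by n: T² = 6 · 3.5329 = 21.1972.

T² ≈ 21.1972


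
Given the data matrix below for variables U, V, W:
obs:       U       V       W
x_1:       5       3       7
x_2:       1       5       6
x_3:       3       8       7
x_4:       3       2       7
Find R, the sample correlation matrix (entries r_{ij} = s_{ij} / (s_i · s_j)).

Step 1 — column means:
  mean(U) = (5 + 1 + 3 + 3) / 4 = 12/4 = 3
  mean(V) = (3 + 5 + 8 + 2) / 4 = 18/4 = 4.5
  mean(W) = (7 + 6 + 7 + 7) / 4 = 27/4 = 6.75

Step 2 — sample variances and covariances s[i,j] = (1/(n-1)) · Σ_k (x_{k,i} - mean_i) · (x_{k,j} - mean_j), with n-1 = 3:
  s[U,U] = ((2)·(2) + (-2)·(-2) + (0)·(0) + (0)·(0)) / 3 = 8/3 = 2.6667
  s[U,V] = ((2)·(-1.5) + (-2)·(0.5) + (0)·(3.5) + (0)·(-2.5)) / 3 = -4/3 = -1.3333
  s[U,W] = ((2)·(0.25) + (-2)·(-0.75) + (0)·(0.25) + (0)·(0.25)) / 3 = 2/3 = 0.6667
  s[V,V] = ((-1.5)·(-1.5) + (0.5)·(0.5) + (3.5)·(3.5) + (-2.5)·(-2.5)) / 3 = 21/3 = 7
  s[V,W] = ((-1.5)·(0.25) + (0.5)·(-0.75) + (3.5)·(0.25) + (-2.5)·(0.25)) / 3 = -0.5/3 = -0.1667
  s[W,W] = ((0.25)·(0.25) + (-0.75)·(-0.75) + (0.25)·(0.25) + (0.25)·(0.25)) / 3 = 0.75/3 = 0.25
  Sample standard deviations s_i = √(s[i,i]):
  s(U) = √(2.6667) = 1.633
  s(V) = √(7) = 2.6458
  s(W) = √(0.25) = 0.5

Step 3 — r_{ij} = s_{ij} / (s_i · s_j):
  r[U,U] = 1 (diagonal).
  r[U,V] = -1.3333 / (1.633 · 2.6458) = -1.3333 / 4.3205 = -0.3086
  r[U,W] = 0.6667 / (1.633 · 0.5) = 0.6667 / 0.8165 = 0.8165
  r[V,V] = 1 (diagonal).
  r[V,W] = -0.1667 / (2.6458 · 0.5) = -0.1667 / 1.3229 = -0.126
  r[W,W] = 1 (diagonal).

R is symmetric with unit diagonal. Assembling:

R = [[1, -0.3086, 0.8165],
 [-0.3086, 1, -0.126],
 [0.8165, -0.126, 1]]


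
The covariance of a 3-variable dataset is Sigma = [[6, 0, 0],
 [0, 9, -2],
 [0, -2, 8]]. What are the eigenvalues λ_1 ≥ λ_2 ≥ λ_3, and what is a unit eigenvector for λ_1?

Step 1 — characteristic polynomial p(λ) = det(λI - Sigma) = λ³ - tr·λ² + c_1·λ - det, where tr = trace, c_1 = sum of the principal 2×2 minors, det = det(Sigma):
  tr = 6 + 9 + 8 = 23,
  c_1 = (6·9 - (0)²) + (6·8 - (0)²) + (9·8 - (-2)²) = 54 + 48 + 68 = 170,
  det = 6·(9·8 - (-2)²) - (0)·((0)·8 - (-2)·(0)) + (0)·((0)·(-2) - 9·(0)) = 6·(68) - (0)·(0) + (0)·(0) = 408.
  So p(λ) = λ³ - 23λ² + 170λ - 408.
Step 2 — look for an integer root (rational root theorem: any rational root is an integer divisor of 408). Testing λ = 6:
  p(6) = 216 - 828 + 1020 - 408 = 0  ✓
  Dividing out (λ - 6): p(λ) = (λ - 6)(λ² - 17λ + 68).
Step 3 — remaining eigenvalues from the quadratic λ² - 17λ + 68 = 0:
  Δ = 17² - 4·68 = 289 - 272 = 17,  λ = (17 ± √17)/2 = (17 ± 4.1231)/2 ≈ 10.5616 or 6.4384.
  Sorted: λ_1 = 10.5616,  λ_2 = 6.4384,  λ_3 = 6  (check: sum = 23 = tr ✓).

Step 4 — unit eigenvector for λ_1 ≈ 10.5616: v spans the null space of (Sigma - λ_1 I), whose rows are
  r_1 = (-4.5616, 0, 0),  r_2 = (0, -1.5616, -2),  r_3 = (0, -2, -2.5616).
  v is orthogonal to every row, so take v ∝ r_1 × r_2 = ((0)·(-2) - (0)·(-1.5616), (0)·(0) - (-4.5616)·(-2), (-4.5616)·(-1.5616) - (0)·(0)) ≈ (0, -9.1231, 7.1231).
  Rescale (multiply by -1 so the first nonzero entry is positive): u = (0, 9.1231, -7.1231).
  ||u|| = √((0)² + (9.1231)² + (-7.1231)²) = √(133.9697) ≈ 11.5745,  v_1 = u/||u|| ≈ (0, 0.7882, -0.6154) (||v_1|| = 1).

λ_1 = 10.5616,  λ_2 = 6.4384,  λ_3 = 6;  v_1 ≈ (0, 0.7882, -0.6154)


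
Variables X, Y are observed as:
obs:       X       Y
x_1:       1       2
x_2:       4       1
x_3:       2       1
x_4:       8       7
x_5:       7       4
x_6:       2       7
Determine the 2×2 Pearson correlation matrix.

Step 1 — column means:
  mean(X) = (1 + 4 + 2 + 8 + 7 + 2) / 6 = 24/6 = 4
  mean(Y) = (2 + 1 + 1 + 7 + 4 + 7) / 6 = 22/6 = 3.6667

Step 2 — sample variances and covariances s[i,j] = (1/(n-1)) · Σ_k (x_{k,i} - mean_i) · (x_{k,j} - mean_j), with n-1 = 5:
  s[X,X] = ((-3)·(-3) + (0)·(0) + (-2)·(-2) + (4)·(4) + (3)·(3) + (-2)·(-2)) / 5 = 42/5 = 8.4
  s[X,Y] = ((-3)·(-1.6667) + (0)·(-2.6667) + (-2)·(-2.6667) + (4)·(3.3333) + (3)·(0.3333) + (-2)·(3.3333)) / 5 = 18/5 = 3.6
  s[Y,Y] = ((-1.6667)·(-1.6667) + (-2.6667)·(-2.6667) + (-2.6667)·(-2.6667) + (3.3333)·(3.3333) + (0.3333)·(0.3333) + (3.3333)·(3.3333)) / 5 = 39.3333/5 = 7.8667
  Sample standard deviations s_i = √(s[i,i]):
  s(X) = √(8.4) = 2.8983
  s(Y) = √(7.8667) = 2.8048

Step 3 — r_{ij} = s_{ij} / (s_i · s_j):
  r[X,X] = 1 (diagonal).
  r[X,Y] = 3.6 / (2.8983 · 2.8048) = 3.6 / 8.129 = 0.4429
  r[Y,Y] = 1 (diagonal).

R is symmetric with unit diagonal. Assembling:

R = [[1, 0.4429],
 [0.4429, 1]]


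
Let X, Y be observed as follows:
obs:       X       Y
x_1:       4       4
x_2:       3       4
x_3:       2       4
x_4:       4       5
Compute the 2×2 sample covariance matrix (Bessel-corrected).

Step 1 — column means:
  mean(X) = (4 + 3 + 2 + 4) / 4 = 13/4 = 3.25
  mean(Y) = (4 + 4 + 4 + 5) / 4 = 17/4 = 4.25

Step 2 — sample covariance S[i,j] = (1/(n-1)) · Σ_k (x_{k,i} - mean_i) · (x_{k,j} - mean_j), with n-1 = 3.
  S[X,X] = ((0.75)·(0.75) + (-0.25)·(-0.25) + (-1.25)·(-1.25) + (0.75)·(0.75)) / 3 = 2.75/3 = 0.9167
  S[X,Y] = ((0.75)·(-0.25) + (-0.25)·(-0.25) + (-1.25)·(-0.25) + (0.75)·(0.75)) / 3 = 0.75/3 = 0.25
  S[Y,Y] = ((-0.25)·(-0.25) + (-0.25)·(-0.25) + (-0.25)·(-0.25) + (0.75)·(0.75)) / 3 = 0.75/3 = 0.25

S is symmetric (S[j,i] = S[i,j]). Assembling:

S = [[0.9167, 0.25],
 [0.25, 0.25]]
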